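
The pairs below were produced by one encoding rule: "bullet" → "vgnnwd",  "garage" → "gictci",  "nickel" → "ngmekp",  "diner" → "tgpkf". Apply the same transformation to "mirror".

The output letters match the input read backwards, each shifted +2: bullet reversed is tellub. The word is reversed, then every letter is shifted forward by 2.
Applying it to mirror: reverse → rorrim; then shift: r+2=t, o+2=q, r+2=t, r+2=t, i+2=k, m+2=o.

tqttko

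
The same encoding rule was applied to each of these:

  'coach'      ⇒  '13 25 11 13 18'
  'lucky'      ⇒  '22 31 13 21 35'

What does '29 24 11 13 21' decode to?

snack

c is letter #3 and maps to 13: an offset of 10. The number is (letter's place in the alphabet, a=1) + 10.
Decoding 29 24 11 13 21: 29→(29−10)÷1=19=s, 24→(24−10)÷1=14=n, 11→(11−10)÷1=1=a, 13→(13−10)÷1=3=c, 21→(21−10)÷1=11=k.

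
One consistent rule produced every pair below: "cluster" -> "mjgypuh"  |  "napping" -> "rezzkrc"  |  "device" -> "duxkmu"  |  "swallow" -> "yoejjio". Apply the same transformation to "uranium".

gherkga

This is an affine cipher: with a=0,…,z=25, each position x becomes (17x+4) mod 26.
On uranium: u(20)→17·20+4≡6=g; r(17)→17·17+4≡7=h; a(0)→17·0+4≡4=e; n(13)→17·13+4≡17=r; i(8)→17·8+4≡10=k; u(20)→17·20+4≡6=g; m(12)→17·12+4≡0=a (all mod 26).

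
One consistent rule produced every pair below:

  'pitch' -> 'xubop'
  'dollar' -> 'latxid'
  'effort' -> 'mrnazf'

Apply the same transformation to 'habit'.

pmjub

Shifts by position in pitch: pos 0: p→x (+8), pos 1: i→u (+12), pos 2: t→b (+8), pos 3: c→o (+12) — repeating every 2. A repeating key of period 2 is used — shifts +8, +12 over and over.
On habit: h+8=p, a+12=m, b+8=j, i+12=u, t+8=b.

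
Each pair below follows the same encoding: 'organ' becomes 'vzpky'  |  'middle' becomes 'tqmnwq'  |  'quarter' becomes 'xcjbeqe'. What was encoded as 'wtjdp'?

In organ: o→v is +7, r→z is +8, g→p is +9, a→k is +10 — the shift increases by 1 each position. Each letter shifts forward by (position + 7), i.e. 7, 8, 9, … — the shift grows by one for each successive letter.
Reversing it on wtjdp: w−7=p, t−8=l, j−9=a, d−10=t, p−11=e.

plate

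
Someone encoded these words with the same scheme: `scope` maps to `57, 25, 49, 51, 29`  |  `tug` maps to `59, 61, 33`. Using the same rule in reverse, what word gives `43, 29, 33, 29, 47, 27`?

legend

With a=1..z=26, the number is 2·pos + 19.
Reversing it on 43, 29, 33, 29, 47, 27: 43→(43−19)÷2=12=l, 29→(29−19)÷2=5=e, 33→(33−19)÷2=7=g, 29→(29−19)÷2=5=e, 47→(47−19)÷2=14=n, 27→(27−19)÷2=4=d.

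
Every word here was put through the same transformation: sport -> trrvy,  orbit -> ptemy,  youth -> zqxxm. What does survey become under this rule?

The shift increases by 1 at each position, starting from +1: 1, 2, 3, ….
On survey: s+1=t, u+2=w, r+3=u, v+4=z, e+5=j, y+6=e.

twuzje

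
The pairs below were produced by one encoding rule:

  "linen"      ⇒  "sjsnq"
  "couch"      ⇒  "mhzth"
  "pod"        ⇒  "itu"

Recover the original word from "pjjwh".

The output letters match the input read backwards, each shifted +5: linen reversed is nenil. Read the word backwards and shift each letter +5.
Undoing it on pjjwh: shift back: p−5=k, j−5=e, j−5=e, w−5=r, h−5=c → keerc; then reverse → creek.

creek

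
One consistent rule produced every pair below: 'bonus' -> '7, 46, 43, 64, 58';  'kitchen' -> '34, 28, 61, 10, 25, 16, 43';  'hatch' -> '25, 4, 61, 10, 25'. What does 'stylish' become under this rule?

b(#2)→7 and o(#15)→46: differences scale by 3, so n = 3·pos + 1. With a=1..z=26, the number is 3·pos + 1.
For stylish: s=19→58, t=20→61, y=25→76, l=12→37, i=9→28, s=19→58, h=8→25.

58, 61, 76, 37, 28, 58, 25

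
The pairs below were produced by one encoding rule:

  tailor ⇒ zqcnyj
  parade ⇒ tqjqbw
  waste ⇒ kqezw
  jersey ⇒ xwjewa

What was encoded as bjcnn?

Treating letters as 0–25, the rule is x ↦ 21x + 16 (mod 26).
Undoing it on bjcnn: b(1)→5·(1−16)≡3=d; j(9)→5·(9−16)≡17=r; c(2)→5·(2−16)≡8=i; n(13)→5·(13−16)≡11=l; n(13)→5·(13−16)≡11=l (all mod 26).

drill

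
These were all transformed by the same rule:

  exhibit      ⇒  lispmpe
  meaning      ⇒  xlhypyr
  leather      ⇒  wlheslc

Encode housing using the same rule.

The shift depends on letter class: consonant x→i is +11, but vowel e→l is +7. The rule splits by letter class: vowels +7, consonants +11.
Applying it to housing: h(cons)+11=s, o(vowel)+7=v, u(vowel)+7=b, s(cons)+11=d, i(vowel)+7=p, n(cons)+11=y, g(cons)+11=r.

svbdpyr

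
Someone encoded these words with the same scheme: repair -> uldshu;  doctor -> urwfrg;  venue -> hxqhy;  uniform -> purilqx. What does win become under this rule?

qlz

Read the word backwards and shift each letter +3.
On win: reverse → niw; then shift: n+3=q, i+3=l, w+3=z.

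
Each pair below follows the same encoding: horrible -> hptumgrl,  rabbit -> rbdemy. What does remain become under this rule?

In horrible: h→h is +0, o→p is +1, r→t is +2, r→u is +3 — the shift increases by 1 each position. Letter i (0-indexed) is shifted by i+0, so successive shifts are 0, 1, 2, ….
For remain: r+0=r, e+1=f, m+2=o, a+3=d, i+4=m, n+5=s.

rfodms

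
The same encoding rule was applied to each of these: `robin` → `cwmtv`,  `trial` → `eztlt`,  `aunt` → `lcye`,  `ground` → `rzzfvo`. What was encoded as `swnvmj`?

hockey

Shifts by position in robin: pos 0: r→c (+11), pos 1: o→w (+8), pos 2: b→m (+11), pos 3: i→t (+11), pos 4: n→v (+8) — repeating every 3. A repeating key of period 3 is used — shifts +11, +8, +11 over and over.
Reversing it on swnvmj: s−11=h, w−8=o, n−11=c, v−11=k, m−8=e, j−11=y.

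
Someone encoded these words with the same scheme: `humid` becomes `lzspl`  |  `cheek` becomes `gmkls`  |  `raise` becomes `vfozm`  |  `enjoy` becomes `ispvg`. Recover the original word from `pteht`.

In humid: h→l is +4, u→z is +5, m→s is +6, i→p is +7 — the shift increases by 1 each position. Each letter shifts forward by (position + 4), i.e. 4, 5, 6, … — the shift grows by one for each successive letter.
Undoing it on pteht: p−4=l, t−5=o, e−6=y, h−7=a, t−8=l.

loyal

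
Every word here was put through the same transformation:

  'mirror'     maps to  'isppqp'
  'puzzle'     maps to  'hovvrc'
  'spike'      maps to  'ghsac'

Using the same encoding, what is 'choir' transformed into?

m(12)→i(8) and i(8)→s(18) fit y≡17x+12 (mod 26); the inverse of 17 mod 26 is 23. Each letter's alphabet position (a=0..z=25) is mapped through 17·x+12 mod 26 — an affine cipher.
On choir: c(2)→17·2+12≡20=u; h(7)→17·7+12≡1=b; o(14)→17·14+12≡16=q; i(8)→17·8+12≡18=s; r(17)→17·17+12≡15=p (all mod 26).

ubqsp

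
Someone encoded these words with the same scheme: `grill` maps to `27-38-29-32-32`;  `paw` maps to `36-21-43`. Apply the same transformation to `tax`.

40-21-44

g is letter #7 and maps to 27: an offset of 20. Each letter is replaced by its alphabet position (a=1..z=26) + 20.
On tax: t=20→40, a=1→21, x=24→44.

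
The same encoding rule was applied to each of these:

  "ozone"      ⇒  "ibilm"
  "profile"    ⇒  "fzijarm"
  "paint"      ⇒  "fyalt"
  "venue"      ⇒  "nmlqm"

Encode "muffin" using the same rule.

o(14)→i(8) and z(25)→b(1) fit y≡23x+24 (mod 26); the inverse of 23 mod 26 is 17. This is an affine cipher: with a=0,…,z=25, each position x becomes (23x+24) mod 26.
For muffin: m(12)→23·12+24≡14=o; u(20)→23·20+24≡16=q; f(5)→23·5+24≡9=j; f(5)→23·5+24≡9=j; i(8)→23·8+24≡0=a; n(13)→23·13+24≡11=l (all mod 26).

oqjjal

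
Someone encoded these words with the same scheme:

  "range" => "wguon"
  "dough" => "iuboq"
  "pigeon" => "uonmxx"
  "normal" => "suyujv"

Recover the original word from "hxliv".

Letter i (0-indexed) is shifted by i+5, so successive shifts are 5, 6, 7, ….
Decoding hxliv: h−5=c, x−6=r, l−7=e, i−8=a, v−9=m.

cream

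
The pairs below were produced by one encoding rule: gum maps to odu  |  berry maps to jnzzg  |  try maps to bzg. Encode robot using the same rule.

zxjxb

The shift depends on letter class: consonant g→o is +8, but vowel u→d is +9. Two shifts are in play — +9 for a/e/i/o/u, +8 for every other letter.
On robot: r(cons)+8=z, o(vowel)+9=x, b(cons)+8=j, o(vowel)+9=x, t(cons)+8=b.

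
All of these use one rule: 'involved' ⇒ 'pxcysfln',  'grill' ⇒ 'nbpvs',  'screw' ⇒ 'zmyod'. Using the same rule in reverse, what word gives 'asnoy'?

It's a Vigenère-style cipher with numeric key [7,10]: position i shifts by key[i mod 2].
Reversing it on asnoy: a−7=t, s−10=i, n−7=g, o−10=e, y−7=r.

tiger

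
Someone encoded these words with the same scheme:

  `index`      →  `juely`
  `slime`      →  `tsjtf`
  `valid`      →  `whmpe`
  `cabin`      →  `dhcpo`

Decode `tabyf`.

Shifts by position in index: pos 0: i→j (+1), pos 1: n→u (+7), pos 2: d→e (+1), pos 3: e→l (+7) — repeating every 2. A repeating key of period 2 is used — shifts +1, +7 over and over.
Undoing it on tabyf: t−1=s, a−7=t, b−1=a, y−7=r, f−1=e.

stare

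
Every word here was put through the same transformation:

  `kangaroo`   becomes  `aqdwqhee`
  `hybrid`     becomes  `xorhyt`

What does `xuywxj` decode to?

height

Compare letters: k→a is +16, a→q is +16, n→d is +16 — a constant shift. It's a constant shift of +16 (ROT16).
Decoding xuywxj: x−16=h, u−16=e, y−16=i, w−16=g, x−16=h, j−16=t.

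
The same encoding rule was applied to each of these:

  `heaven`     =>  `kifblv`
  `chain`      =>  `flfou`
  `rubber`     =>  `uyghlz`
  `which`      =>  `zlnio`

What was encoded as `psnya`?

In heaven: h→k is +3, e→i is +4, a→f is +5, v→b is +6 — the shift increases by 1 each position. Letter i (0-indexed) is shifted by i+3, so successive shifts are 3, 4, 5, ….
Decoding psnya: p−3=m, s−4=o, n−5=i, y−6=s, a−7=t.

moist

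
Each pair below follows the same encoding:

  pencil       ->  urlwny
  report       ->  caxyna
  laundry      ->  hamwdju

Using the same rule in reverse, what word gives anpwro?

finger

The output letters match the input read backwards, each shifted +9: pencil reversed is licnep. Read the word backwards and shift each letter +9.
Decoding anpwro: shift back: a−9=r, n−9=e, p−9=g, w−9=n, r−9=i, o−9=f → regnif; then reverse → finger.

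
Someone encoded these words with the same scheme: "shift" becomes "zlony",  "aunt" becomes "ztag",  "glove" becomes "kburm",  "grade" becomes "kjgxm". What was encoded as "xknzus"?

The output letters match the input read backwards, each shifted +6: shift reversed is tfihs. Read the word backwards and shift each letter +6.
Decoding xknzus: shift back: x−6=r, k−6=e, n−6=h, z−6=t, u−6=o, s−6=m → rehtom; then reverse → mother.

mother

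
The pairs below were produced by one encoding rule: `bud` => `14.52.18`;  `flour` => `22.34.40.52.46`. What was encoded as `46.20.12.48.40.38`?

reason

The formula is n = 2×(alphabet index, a=1) + 10.
Decoding 46.20.12.48.40.38: 46→(46−10)÷2=18=r, 20→(20−10)÷2=5=e, 12→(12−10)÷2=1=a, 48→(48−10)÷2=19=s, 40→(40−10)÷2=15=o, 38→(38−10)÷2=14=n.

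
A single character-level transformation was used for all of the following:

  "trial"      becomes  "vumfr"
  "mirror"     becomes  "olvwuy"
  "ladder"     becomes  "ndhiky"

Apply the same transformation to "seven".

uhzjt

The shift increases by 1 at each position, starting from +2: 2, 3, 4, ….
Applying it to seven: s+2=u, e+3=h, v+4=z, e+5=j, n+6=t.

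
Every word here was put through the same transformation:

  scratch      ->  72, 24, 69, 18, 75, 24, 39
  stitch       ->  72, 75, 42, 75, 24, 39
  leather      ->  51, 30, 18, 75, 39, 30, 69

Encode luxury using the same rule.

s(#19)→72 and c(#3)→24: differences scale by 3, so n = 3·pos + 15. The formula is n = 3×(alphabet index, a=1) + 15.
For luxury: l=12→51, u=21→78, x=24→87, u=21→78, r=18→69, y=25→90.

51, 78, 87, 78, 69, 90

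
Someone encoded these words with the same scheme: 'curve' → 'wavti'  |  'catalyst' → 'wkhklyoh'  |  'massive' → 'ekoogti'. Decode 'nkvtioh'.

c(2)→w(22) and u(20)→a(0) fit y≡19x+10 (mod 26); the inverse of 19 mod 26 is 11. Treating letters as 0–25, the rule is x ↦ 19x + 10 (mod 26).
Reversing it on nkvtioh: n(13)→11·(13−10)≡7=h; k(10)→11·(10−10)≡0=a; v(21)→11·(21−10)≡17=r; t(19)→11·(19−10)≡21=v; i(8)→11·(8−10)≡4=e; o(14)→11·(14−10)≡18=s; h(7)→11·(7−10)≡19=t (all mod 26).

harvest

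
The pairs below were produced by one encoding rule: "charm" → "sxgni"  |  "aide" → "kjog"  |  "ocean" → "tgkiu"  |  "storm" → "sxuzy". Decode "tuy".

Read the word backwards and shift each letter +6.
Reversing it on tuy: shift back: t−6=n, u−6=o, y−6=s → nos; then reverse → son.

son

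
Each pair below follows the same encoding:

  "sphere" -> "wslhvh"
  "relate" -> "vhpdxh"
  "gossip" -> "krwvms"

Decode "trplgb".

policy

Shifts by position in sphere: pos 0: s→w (+4), pos 1: p→s (+3), pos 2: h→l (+4), pos 3: e→h (+3) — repeating every 2. The shifts repeat in a cycle of length 2: positions 0,1,… shift by +4, +3, then the pattern repeats.
Undoing it on trplgb: t−4=p, r−3=o, p−4=l, l−3=i, g−4=c, b−3=y.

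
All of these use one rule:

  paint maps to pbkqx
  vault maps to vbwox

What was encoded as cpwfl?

couch

In paint: p→p is +0, a→b is +1, i→k is +2, n→q is +3 — the shift increases by 1 each position. The shift increases by 1 at each position, starting from +0: 0, 1, 2, ….
Decoding cpwfl: c−0=c, p−1=o, w−2=u, f−3=c, l−4=h.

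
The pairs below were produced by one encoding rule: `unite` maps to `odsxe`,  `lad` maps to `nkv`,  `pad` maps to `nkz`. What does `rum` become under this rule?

The output letters match the input read backwards, each shifted +10: unite reversed is etinu. The word is reversed, then every letter is shifted forward by 10.
Applying it to rum: reverse → mur; then shift: m+10=w, u+10=e, r+10=b.

web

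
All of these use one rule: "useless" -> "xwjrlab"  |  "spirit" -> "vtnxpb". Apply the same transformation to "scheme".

vgmktm

In useless: u→x is +3, s→w is +4, e→j is +5, l→r is +6 — the shift increases by 1 each position. Letter i (0-indexed) is shifted by i+3, so successive shifts are 3, 4, 5, ….
For scheme: s+3=v, c+4=g, h+5=m, e+6=k, m+7=t, e+8=m.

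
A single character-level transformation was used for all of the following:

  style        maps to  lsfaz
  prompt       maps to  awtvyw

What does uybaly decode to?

Two steps: reverse the string, then apply a Caesar shift of +7.
Reversing it on uybaly: shift back: u−7=n, y−7=r, b−7=u, a−7=t, l−7=e, y−7=r → nruter; then reverse → return.

return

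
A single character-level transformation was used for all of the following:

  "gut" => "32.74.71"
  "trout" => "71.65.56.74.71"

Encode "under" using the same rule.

74.53.23.26.65

g(#7)→32 and u(#21)→74: differences scale by 3, so n = 3·pos + 11. With a=1..z=26, the number is 3·pos + 11.
On under: u=21→74, n=14→53, d=4→23, e=5→26, r=18→65.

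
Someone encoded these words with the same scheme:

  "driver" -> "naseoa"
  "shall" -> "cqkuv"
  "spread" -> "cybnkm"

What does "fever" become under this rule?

pnfnb

It's a Vigenère-style cipher with numeric key [10,9]: position i shifts by key[i mod 2].
For fever: f+10=p, e+9=n, v+10=f, e+9=n, r+10=b.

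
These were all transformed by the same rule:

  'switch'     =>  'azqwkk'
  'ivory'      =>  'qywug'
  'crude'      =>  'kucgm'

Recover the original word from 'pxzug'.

hurry

Shifts by position in switch: pos 0: s→a (+8), pos 1: w→z (+3), pos 2: i→q (+8), pos 3: t→w (+3) — repeating every 2. A repeating key of period 2 is used — shifts +8, +3 over and over.
Undoing it on pxzug: p−8=h, x−3=u, z−8=r, u−3=r, g−8=y.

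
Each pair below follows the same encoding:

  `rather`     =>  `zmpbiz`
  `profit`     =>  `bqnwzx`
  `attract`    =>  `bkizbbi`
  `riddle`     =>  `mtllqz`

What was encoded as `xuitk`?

The output letters match the input read backwards, each shifted +8: rather reversed is rehtar. Read the word backwards and shift each letter +8.
Reversing it on xuitk: shift back: x−8=p, u−8=m, i−8=a, t−8=l, k−8=c → pmalc; then reverse → clamp.

clamp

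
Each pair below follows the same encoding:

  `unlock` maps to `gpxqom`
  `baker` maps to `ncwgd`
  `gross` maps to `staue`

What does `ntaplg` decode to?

bronze

Shifts by position in unlock: pos 0: u→g (+12), pos 1: n→p (+2), pos 2: l→x (+12), pos 3: o→q (+2) — repeating every 2. It's a Vigenère-style cipher with numeric key [12,2]: position i shifts by key[i mod 2].
Undoing it on ntaplg: n−12=b, t−2=r, a−12=o, p−2=n, l−12=z, g−2=e.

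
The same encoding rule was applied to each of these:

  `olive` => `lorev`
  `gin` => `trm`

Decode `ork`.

lip

Letters are reflected about the middle of the alphabet (position → 25−position): Atbash.
Reversing it on ork: o↔l, r↔i, k↔p.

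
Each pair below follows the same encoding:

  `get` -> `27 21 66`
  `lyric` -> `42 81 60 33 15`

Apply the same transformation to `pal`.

54 9 42

g(#7)→27 and e(#5)→21: differences scale by 3, so n = 3·pos + 6. With a=1..z=26, the number is 3·pos + 6.
Applying it to pal: p=16→54, a=1→9, l=12→42.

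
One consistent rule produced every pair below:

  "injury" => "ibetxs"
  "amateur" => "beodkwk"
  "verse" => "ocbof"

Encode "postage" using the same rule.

Read the word backwards and shift each letter +10.
On postage: reverse → egatsop; then shift: e+10=o, g+10=q, a+10=k, t+10=d, s+10=c, o+10=y, p+10=z.

oqkdcyz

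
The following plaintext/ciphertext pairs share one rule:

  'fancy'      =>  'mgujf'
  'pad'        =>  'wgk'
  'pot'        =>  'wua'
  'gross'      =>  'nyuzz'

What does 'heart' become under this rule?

okgya

The shift depends on letter class: consonant f→m is +7, but vowel a→g is +6. Vowels shift forward by 6 and consonants shift forward by 7.
Applying it to heart: h(cons)+7=o, e(vowel)+6=k, a(vowel)+6=g, r(cons)+7=y, t(cons)+7=a.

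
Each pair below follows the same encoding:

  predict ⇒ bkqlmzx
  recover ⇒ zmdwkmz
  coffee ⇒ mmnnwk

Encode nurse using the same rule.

mazcv

Read the word backwards and shift each letter +8.
For nurse: reverse → esrun; then shift: e+8=m, s+8=a, r+8=z, u+8=c, n+8=v.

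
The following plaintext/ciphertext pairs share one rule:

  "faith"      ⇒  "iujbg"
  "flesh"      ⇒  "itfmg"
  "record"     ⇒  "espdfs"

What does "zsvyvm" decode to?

luxury

The output letters match the input read backwards, each shifted +1: faith reversed is htiaf. Read the word backwards and shift each letter +1.
Undoing it on zsvyvm: shift back: z−1=y, s−1=r, v−1=u, y−1=x, v−1=u, m−1=l → yruxul; then reverse → luxury.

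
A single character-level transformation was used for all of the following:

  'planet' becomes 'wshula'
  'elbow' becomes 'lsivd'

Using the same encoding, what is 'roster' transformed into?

Compare letters: p→w is +7, l→s is +7, a→h is +7 — a constant shift. It's a constant shift of +7 (ROT7).
For roster: r+7=y, o+7=v, s+7=z, t+7=a, e+7=l, r+7=y.

yvzaly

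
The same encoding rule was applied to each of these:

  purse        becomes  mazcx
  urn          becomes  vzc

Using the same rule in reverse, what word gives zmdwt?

The output letters match the input read backwards, each shifted +8: purse reversed is esrup. Read the word backwards and shift each letter +8.
Undoing it on zmdwt: shift back: z−8=r, m−8=e, d−8=v, w−8=o, t−8=l → revol; then reverse → lover.

lover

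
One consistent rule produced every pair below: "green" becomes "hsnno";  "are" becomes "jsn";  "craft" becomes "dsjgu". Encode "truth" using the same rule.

The rule splits by letter class: vowels +9, consonants +1.
On truth: t(cons)+1=u, r(cons)+1=s, u(vowel)+9=d, t(cons)+1=u, h(cons)+1=i.

usdui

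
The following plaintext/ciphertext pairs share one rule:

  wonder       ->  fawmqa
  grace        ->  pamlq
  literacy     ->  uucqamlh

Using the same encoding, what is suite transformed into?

The shift depends on letter class: consonant w→f is +9, but vowel o→a is +12. The rule splits by letter class: vowels +12, consonants +9.
Applying it to suite: s(cons)+9=b, u(vowel)+12=g, i(vowel)+12=u, t(cons)+9=c, e(vowel)+12=q.

bgucq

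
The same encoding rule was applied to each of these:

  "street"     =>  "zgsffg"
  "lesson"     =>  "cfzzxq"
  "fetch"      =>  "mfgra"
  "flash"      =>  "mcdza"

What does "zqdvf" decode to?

s(18)→z(25) and t(19)→g(6) fit y≡7x+3 (mod 26); the inverse of 7 mod 26 is 15. This is an affine cipher: with a=0,…,z=25, each position x becomes (7x+3) mod 26.
Reversing it on zqdvf: z(25)→15·(25−3)≡18=s; q(16)→15·(16−3)≡13=n; d(3)→15·(3−3)≡0=a; v(21)→15·(21−3)≡10=k; f(5)→15·(5−3)≡4=e (all mod 26).

snake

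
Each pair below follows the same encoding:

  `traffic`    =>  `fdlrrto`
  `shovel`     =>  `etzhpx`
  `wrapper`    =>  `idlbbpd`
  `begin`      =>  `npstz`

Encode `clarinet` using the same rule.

The shift depends on letter class: consonant t→f is +12, but vowel a→l is +11. Vowels shift forward by 11 and consonants shift forward by 12.
Applying it to clarinet: c(cons)+12=o, l(cons)+12=x, a(vowel)+11=l, r(cons)+12=d, i(vowel)+11=t, n(cons)+12=z, e(vowel)+11=p, t(cons)+12=f.

oxldtzpf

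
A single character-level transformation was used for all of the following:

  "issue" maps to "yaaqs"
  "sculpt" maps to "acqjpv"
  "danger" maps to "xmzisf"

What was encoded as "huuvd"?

Each letter's alphabet position (a=0..z=25) is mapped through 21·x+12 mod 26 — an affine cipher.
Decoding huuvd: h(7)→5·(7−12)≡1=b; u(20)→5·(20−12)≡14=o; u(20)→5·(20−12)≡14=o; v(21)→5·(21−12)≡19=t; d(3)→5·(3−12)≡7=h (all mod 26).

booth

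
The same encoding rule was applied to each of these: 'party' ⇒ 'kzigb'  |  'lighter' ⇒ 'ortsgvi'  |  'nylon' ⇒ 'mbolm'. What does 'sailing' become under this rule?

This is the alphabet-reversal cipher (Atbash): a becomes z, b becomes y, etc.
For sailing: s↔h, a↔z, i↔r, l↔o, i↔r, n↔m, g↔t.

hzrormt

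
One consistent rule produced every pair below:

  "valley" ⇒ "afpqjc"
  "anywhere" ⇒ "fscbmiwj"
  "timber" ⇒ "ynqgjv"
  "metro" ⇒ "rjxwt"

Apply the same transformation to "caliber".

Shifts by position in valley: pos 0: v→a (+5), pos 1: a→f (+5), pos 2: l→p (+4), pos 3: l→q (+5), pos 4: e→j (+5), pos 5: y→c (+4) — repeating every 3. A repeating key of period 3 is used — shifts +5, +5, +4 over and over.
For caliber: c+5=h, a+5=f, l+4=p, i+5=n, b+5=g, e+4=i, r+5=w.

hfpngiw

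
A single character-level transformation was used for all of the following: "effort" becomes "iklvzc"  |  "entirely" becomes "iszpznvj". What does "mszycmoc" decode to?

The shift increases by 1 at each position, starting from +4: 4, 5, 6, ….
Undoing it on mszycmoc: m−4=i, s−5=n, z−6=t, y−7=r, c−8=u, m−9=d, o−10=e, c−11=r.

intruder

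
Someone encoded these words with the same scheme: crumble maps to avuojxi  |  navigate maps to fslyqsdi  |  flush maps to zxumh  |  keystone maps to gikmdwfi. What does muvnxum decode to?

Treating letters as 0–25, the rule is x ↦ 17x + 18 (mod 26).
Decoding muvnxum: m(12)→23·(12−18)≡18=s; u(20)→23·(20−18)≡20=u; v(21)→23·(21−18)≡17=r; n(13)→23·(13−18)≡15=p; x(23)→23·(23−18)≡11=l; u(20)→23·(20−18)≡20=u; m(12)→23·(12−18)≡18=s (all mod 26).

surplus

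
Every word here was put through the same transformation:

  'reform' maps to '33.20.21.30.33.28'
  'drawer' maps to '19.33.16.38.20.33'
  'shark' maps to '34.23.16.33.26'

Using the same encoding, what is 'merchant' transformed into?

28.20.33.18.23.16.29.35

Letters become their 1-based position plus 15 (so a→16, b→17, …).
For merchant: m=13→28, e=5→20, r=18→33, c=3→18, h=8→23, a=1→16, n=14→29, t=20→35.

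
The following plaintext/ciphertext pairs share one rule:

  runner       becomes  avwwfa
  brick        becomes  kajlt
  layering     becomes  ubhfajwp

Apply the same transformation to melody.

vfupmh

The shift depends on letter class: consonant r→a is +9, but vowel u→v is +1. Vowels shift forward by 1 and consonants shift forward by 9.
For melody: m(cons)+9=v, e(vowel)+1=f, l(cons)+9=u, o(vowel)+1=p, d(cons)+9=m, y(cons)+9=h.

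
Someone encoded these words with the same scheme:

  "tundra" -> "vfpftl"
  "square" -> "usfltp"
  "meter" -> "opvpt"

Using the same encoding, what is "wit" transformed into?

The shift depends on letter class: consonant t→v is +2, but vowel u→f is +11. The rule splits by letter class: vowels +11, consonants +2.
On wit: w(cons)+2=y, i(vowel)+11=t, t(cons)+2=v.

ytv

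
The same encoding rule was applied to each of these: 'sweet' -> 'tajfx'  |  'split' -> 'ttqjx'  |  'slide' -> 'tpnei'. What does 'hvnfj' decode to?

The shifts repeat in a cycle of length 3: positions 0,1,… shift by +1, +4, +5, then the pattern repeats.
Undoing it on hvnfj: h−1=g, v−4=r, n−5=i, f−1=e, j−4=f.

grief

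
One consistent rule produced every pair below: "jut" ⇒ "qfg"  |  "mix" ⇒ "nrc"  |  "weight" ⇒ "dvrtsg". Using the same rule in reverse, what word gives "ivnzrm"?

Each pair mirrors across the alphabet (j↔q, u↔f, t↔g): positions sum to 25. This is the alphabet-reversal cipher (Atbash): a becomes z, b becomes y, etc.
Decoding ivnzrm: i↔r, v↔e, n↔m, z↔a, r↔i, m↔n.

remain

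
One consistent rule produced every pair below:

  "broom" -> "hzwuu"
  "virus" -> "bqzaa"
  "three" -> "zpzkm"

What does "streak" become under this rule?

ybzkis

Shifts by position in broom: pos 0: b→h (+6), pos 1: r→z (+8), pos 2: o→w (+8), pos 3: o→u (+6), pos 4: m→u (+8) — repeating every 3. A repeating key of period 3 is used — shifts +6, +8, +8 over and over.
On streak: s+6=y, t+8=b, r+8=z, e+6=k, a+8=i, k+8=s.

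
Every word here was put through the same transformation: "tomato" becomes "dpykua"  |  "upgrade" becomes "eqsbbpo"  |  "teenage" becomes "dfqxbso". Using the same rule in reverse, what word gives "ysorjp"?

orchid

It's a Vigenère-style cipher with numeric key [10,1,12]: position i shifts by key[i mod 3].
Reversing it on ysorjp: y−10=o, s−1=r, o−12=c, r−10=h, j−1=i, p−12=d.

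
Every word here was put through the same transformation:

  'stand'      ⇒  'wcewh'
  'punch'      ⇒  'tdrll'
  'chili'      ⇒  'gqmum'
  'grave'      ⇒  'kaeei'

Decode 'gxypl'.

It's a Vigenère-style cipher with numeric key [4,9]: position i shifts by key[i mod 2].
Undoing it on gxypl: g−4=c, x−9=o, y−4=u, p−9=g, l−4=h.

cough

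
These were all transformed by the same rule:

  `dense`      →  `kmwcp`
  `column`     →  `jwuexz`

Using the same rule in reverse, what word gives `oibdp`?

haste

In dense: d→k is +7, e→m is +8, n→w is +9, s→c is +10 — the shift increases by 1 each position. The shift increases by 1 at each position, starting from +7: 7, 8, 9, ….
Reversing it on oibdp: o−7=h, i−8=a, b−9=s, d−10=t, p−11=e.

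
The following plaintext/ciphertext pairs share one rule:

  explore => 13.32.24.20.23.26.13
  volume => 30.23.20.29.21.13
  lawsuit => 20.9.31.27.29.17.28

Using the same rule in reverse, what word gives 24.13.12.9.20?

pedal

e is letter #5 and maps to 13: an offset of 8. Each letter is replaced by its alphabet position (a=1..z=26) + 8.
Decoding 24.13.12.9.20: 24→(24−8)÷1=16=p, 13→(13−8)÷1=5=e, 12→(12−8)÷1=4=d, 9→(9−8)÷1=1=a, 20→(20−8)÷1=12=l.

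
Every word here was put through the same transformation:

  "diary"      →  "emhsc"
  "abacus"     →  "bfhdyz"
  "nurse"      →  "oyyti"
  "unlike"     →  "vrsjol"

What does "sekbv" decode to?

radar

A repeating key of period 3 is used — shifts +1, +4, +7 over and over.
Reversing it on sekbv: s−1=r, e−4=a, k−7=d, b−1=a, v−4=r.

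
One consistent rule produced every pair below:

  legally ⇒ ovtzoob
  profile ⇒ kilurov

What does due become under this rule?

wfv

Each pair mirrors across the alphabet (l↔o, e↔v, g↔t): positions sum to 25. Each letter is replaced by its mirror in the alphabet: a↔z, b↔y, c↔x, and so on (the Atbash cipher).
On due: d↔w, u↔f, e↔v.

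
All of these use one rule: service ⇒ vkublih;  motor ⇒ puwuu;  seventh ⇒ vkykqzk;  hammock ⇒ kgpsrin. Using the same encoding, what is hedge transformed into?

A repeating key of period 2 is used — shifts +3, +6 over and over.
On hedge: h+3=k, e+6=k, d+3=g, g+6=m, e+3=h.

kkgmh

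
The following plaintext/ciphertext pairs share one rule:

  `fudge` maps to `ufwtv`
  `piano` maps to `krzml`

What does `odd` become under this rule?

lww

Each pair mirrors across the alphabet (f↔u, u↔f, d↔w): positions sum to 25. Each letter is replaced by its mirror in the alphabet: a↔z, b↔y, c↔x, and so on (the Atbash cipher).
Applying it to odd: o↔l, d↔w, d↔w.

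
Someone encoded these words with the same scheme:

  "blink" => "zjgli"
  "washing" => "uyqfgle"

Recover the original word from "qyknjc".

sample

Every letter moves 24 places later in the alphabet, wrapping around z→a.
Reversing it on qyknjc: q−24=s, y−24=a, k−24=m, n−24=p, j−24=l, c−24=e.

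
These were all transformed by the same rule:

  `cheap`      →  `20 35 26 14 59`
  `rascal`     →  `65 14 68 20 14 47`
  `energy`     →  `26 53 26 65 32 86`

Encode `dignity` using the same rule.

23 38 32 53 38 71 86

The formula is n = 3×(alphabet index, a=1) + 11.
On dignity: d=4→23, i=9→38, g=7→32, n=14→53, i=9→38, t=20→71, y=25→86.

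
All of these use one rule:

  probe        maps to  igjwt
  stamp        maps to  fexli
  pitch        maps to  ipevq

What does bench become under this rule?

wtkvq

Treating letters as 0–25, the rule is x ↦ 25x + 23 (mod 26).
Applying it to bench: b(1)→25·1+23≡22=w; e(4)→25·4+23≡19=t; n(13)→25·13+23≡10=k; c(2)→25·2+23≡21=v; h(7)→25·7+23≡16=q (all mod 26).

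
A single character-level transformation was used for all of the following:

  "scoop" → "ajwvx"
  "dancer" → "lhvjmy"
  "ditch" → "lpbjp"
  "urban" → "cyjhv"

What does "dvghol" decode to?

A repeating key of period 2 is used — shifts +8, +7 over and over.
Undoing it on dvghol: d−8=v, v−7=o, g−8=y, h−7=a, o−8=g, l−7=e.

voyage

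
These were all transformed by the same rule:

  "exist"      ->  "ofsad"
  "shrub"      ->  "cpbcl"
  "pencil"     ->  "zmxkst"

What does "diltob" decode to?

tablet

Shifts by position in exist: pos 0: e→o (+10), pos 1: x→f (+8), pos 2: i→s (+10), pos 3: s→a (+8) — repeating every 2. It's a Vigenère-style cipher with numeric key [10,8]: position i shifts by key[i mod 2].
Undoing it on diltob: d−10=t, i−8=a, l−10=b, t−8=l, o−10=e, b−8=t.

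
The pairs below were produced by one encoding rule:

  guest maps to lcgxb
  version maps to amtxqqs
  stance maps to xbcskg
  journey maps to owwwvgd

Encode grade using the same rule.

lzcim

Shifts by position in guest: pos 0: g→l (+5), pos 1: u→c (+8), pos 2: e→g (+2), pos 3: s→x (+5), pos 4: t→b (+8) — repeating every 3. It's a Vigenère-style cipher with numeric key [5,8,2]: position i shifts by key[i mod 3].
On grade: g+5=l, r+8=z, a+2=c, d+5=i, e+8=m.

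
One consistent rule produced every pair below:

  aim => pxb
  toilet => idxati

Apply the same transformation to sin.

hxc

Compare letters: a→p is +15, i→x is +15, m→b is +15 — a constant shift. Each letter is shifted forward by 15 in the alphabet (a Caesar shift of +15).
Applying it to sin: s+15=h, i+15=x, n+15=c.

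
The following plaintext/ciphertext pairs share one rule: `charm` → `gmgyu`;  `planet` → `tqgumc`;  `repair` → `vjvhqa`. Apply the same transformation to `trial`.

xwoht

In charm: c→g is +4, h→m is +5, a→g is +6, r→y is +7 — the shift increases by 1 each position. The shift increases by 1 at each position, starting from +4: 4, 5, 6, ….
Applying it to trial: t+4=x, r+5=w, i+6=o, a+7=h, l+8=t.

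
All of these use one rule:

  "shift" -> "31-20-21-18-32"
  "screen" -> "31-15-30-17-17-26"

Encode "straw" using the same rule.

s is letter #19 and maps to 31: an offset of 12. Each letter is replaced by its alphabet position (a=1..z=26) + 12.
Applying it to straw: s=19→31, t=20→32, r=18→30, a=1→13, w=23→35.

31-32-30-13-35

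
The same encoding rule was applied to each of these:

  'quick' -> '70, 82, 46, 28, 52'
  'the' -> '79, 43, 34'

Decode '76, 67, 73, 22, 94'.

q(#17)→70 and u(#21)→82: differences scale by 3, so n = 3·pos + 19. The formula is n = 3×(alphabet index, a=1) + 19.
Undoing it on 76, 67, 73, 22, 94: 76→(76−19)÷3=19=s, 67→(67−19)÷3=16=p, 73→(73−19)÷3=18=r, 22→(22−19)÷3=1=a, 94→(94−19)÷3=25=y.

spray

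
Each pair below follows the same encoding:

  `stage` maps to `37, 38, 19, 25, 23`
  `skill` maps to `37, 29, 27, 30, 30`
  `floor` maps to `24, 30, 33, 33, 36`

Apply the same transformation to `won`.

41, 33, 32

s is letter #19 and maps to 37: an offset of 18. The number is (letter's place in the alphabet, a=1) + 18.
For won: w=23→41, o=15→33, n=14→32.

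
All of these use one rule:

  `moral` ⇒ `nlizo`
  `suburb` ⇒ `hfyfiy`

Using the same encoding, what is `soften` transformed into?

hlugvm

Each pair mirrors across the alphabet (m↔n, o↔l, r↔i): positions sum to 25. This is the alphabet-reversal cipher (Atbash): a becomes z, b becomes y, etc.
Applying it to soften: s↔h, o↔l, f↔u, t↔g, e↔v, n↔m.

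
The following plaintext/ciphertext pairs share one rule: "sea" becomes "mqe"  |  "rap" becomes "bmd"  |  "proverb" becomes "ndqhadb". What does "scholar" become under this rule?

The output letters match the input read backwards, each shifted +12: sea reversed is aes. Read the word backwards and shift each letter +12.
For scholar: reverse → ralohcs; then shift: r+12=d, a+12=m, l+12=x, o+12=a, h+12=t, c+12=o, s+12=e.

dmxatoe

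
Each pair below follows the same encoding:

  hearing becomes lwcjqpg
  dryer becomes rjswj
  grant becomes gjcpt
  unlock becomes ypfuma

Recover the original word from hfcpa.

blank

h(7)→l(11) and e(4)→w(22) fit y≡5x+2 (mod 26); the inverse of 5 mod 26 is 21. This is an affine cipher: with a=0,…,z=25, each position x becomes (5x+2) mod 26.
Undoing it on hfcpa: h(7)→21·(7−2)≡1=b; f(5)→21·(5−2)≡11=l; c(2)→21·(2−2)≡0=a; p(15)→21·(15−2)≡13=n; a(0)→21·(0−2)≡10=k (all mod 26).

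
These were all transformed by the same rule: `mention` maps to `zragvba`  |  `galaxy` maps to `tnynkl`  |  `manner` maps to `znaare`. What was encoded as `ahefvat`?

Every letter moves 13 places later in the alphabet, wrapping around z→a.
Undoing it on ahefvat: a−13=n, h−13=u, e−13=r, f−13=s, v−13=i, a−13=n, t−13=g.

nursing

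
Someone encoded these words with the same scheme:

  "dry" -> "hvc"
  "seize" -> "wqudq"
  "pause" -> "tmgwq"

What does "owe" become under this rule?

aaq

The rule splits by letter class: vowels +12, consonants +4.
For owe: o(vowel)+12=a, w(cons)+4=a, e(vowel)+12=q.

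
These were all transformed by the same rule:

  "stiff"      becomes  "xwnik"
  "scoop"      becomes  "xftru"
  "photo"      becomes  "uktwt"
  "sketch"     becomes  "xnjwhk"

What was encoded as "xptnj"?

smoke

Shifts by position in stiff: pos 0: s→x (+5), pos 1: t→w (+3), pos 2: i→n (+5), pos 3: f→i (+3) — repeating every 2. A repeating key of period 2 is used — shifts +5, +3 over and over.
Reversing it on xptnj: x−5=s, p−3=m, t−5=o, n−3=k, j−5=e.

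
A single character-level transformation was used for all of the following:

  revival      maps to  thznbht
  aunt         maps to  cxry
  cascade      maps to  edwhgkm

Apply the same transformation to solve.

In revival: r→t is +2, e→h is +3, v→z is +4, i→n is +5 — the shift increases by 1 each position. The shift increases by 1 at each position, starting from +2: 2, 3, 4, ….
For solve: s+2=u, o+3=r, l+4=p, v+5=a, e+6=k.

urpak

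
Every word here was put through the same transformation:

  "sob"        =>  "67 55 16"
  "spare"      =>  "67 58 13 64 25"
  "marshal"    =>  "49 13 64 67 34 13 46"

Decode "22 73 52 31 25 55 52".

s(#19)→67 and o(#15)→55: differences scale by 3, so n = 3·pos + 10. Each letter becomes 3×(its alphabet position, a=1..z=26) + 10.
Reversing it on 22 73 52 31 25 55 52: 22→(22−10)÷3=4=d, 73→(73−10)÷3=21=u, 52→(52−10)÷3=14=n, 31→(31−10)÷3=7=g, 25→(25−10)÷3=5=e, 55→(55−10)÷3=15=o, 52→(52−10)÷3=14=n.

dungeon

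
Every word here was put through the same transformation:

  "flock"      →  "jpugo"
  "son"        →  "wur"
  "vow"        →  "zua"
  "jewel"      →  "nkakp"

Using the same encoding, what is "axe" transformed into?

gbk

The shift depends on letter class: consonant f→j is +4, but vowel o→u is +6. Vowels shift forward by 6 and consonants shift forward by 4.
For axe: a(vowel)+6=g, x(cons)+4=b, e(vowel)+6=k.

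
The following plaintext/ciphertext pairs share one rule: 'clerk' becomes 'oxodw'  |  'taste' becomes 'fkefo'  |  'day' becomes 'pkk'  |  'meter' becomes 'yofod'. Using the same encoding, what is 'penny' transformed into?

The shift depends on letter class: consonant c→o is +12, but vowel e→o is +10. Two shifts are in play — +10 for a/e/i/o/u, +12 for every other letter.
For penny: p(cons)+12=b, e(vowel)+10=o, n(cons)+12=z, n(cons)+12=z, y(cons)+12=k.

bozzk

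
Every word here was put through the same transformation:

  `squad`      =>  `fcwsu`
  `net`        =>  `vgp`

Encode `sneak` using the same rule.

mcgpu

The output letters match the input read backwards, each shifted +2: squad reversed is dauqs. Two steps: reverse the string, then apply a Caesar shift of +2.
Applying it to sneak: reverse → kaens; then shift: k+2=m, a+2=c, e+2=g, n+2=p, s+2=u.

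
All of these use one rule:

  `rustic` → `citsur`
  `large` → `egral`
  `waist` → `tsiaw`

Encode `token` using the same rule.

The output letters match the input read backwards: rustic reversed is citsur. It's just the letters in reverse order.
On token: reverse → nekot.

nekot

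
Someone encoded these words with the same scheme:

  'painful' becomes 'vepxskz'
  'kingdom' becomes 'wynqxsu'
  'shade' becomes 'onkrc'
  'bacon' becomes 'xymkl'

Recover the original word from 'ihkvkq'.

galaxy

Two steps: reverse the string, then apply a Caesar shift of +10.
Decoding ihkvkq: shift back: i−10=y, h−10=x, k−10=a, v−10=l, k−10=a, q−10=g → yxalag; then reverse → galaxy.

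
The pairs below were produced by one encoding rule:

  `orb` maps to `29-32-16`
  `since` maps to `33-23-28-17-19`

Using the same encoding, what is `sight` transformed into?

33-23-21-22-34

Each letter is replaced by its alphabet position (a=1..z=26) + 14.
For sight: s=19→33, i=9→23, g=7→21, h=8→22, t=20→34.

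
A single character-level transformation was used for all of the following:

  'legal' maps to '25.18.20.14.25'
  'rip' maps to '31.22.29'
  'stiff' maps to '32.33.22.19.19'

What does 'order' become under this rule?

28.31.17.18.31

l is letter #12 and maps to 25: an offset of 13. Each letter is replaced by its alphabet position (a=1..z=26) + 13.
On order: o=15→28, r=18→31, d=4→17, e=5→18, r=18→31.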